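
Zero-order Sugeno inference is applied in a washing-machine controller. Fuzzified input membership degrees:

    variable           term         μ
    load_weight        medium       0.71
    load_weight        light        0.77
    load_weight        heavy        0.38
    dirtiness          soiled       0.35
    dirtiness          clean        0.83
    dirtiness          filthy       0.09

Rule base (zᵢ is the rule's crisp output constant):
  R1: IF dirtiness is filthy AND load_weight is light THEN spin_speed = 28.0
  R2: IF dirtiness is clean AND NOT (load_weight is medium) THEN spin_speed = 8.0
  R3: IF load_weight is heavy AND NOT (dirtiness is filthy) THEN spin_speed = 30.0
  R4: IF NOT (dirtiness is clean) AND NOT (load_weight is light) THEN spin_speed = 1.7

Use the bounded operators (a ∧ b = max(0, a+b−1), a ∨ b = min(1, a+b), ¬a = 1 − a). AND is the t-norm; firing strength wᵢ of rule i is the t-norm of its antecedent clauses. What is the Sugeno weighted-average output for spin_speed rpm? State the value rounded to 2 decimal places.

23.56

R1 (z=28.0): filthy=0.09, light=0.77; AND[max(0, a+b−1)] → w = 0.00
R2 (z=8.0): clean=0.83, ¬medium=1−0.71=0.29; AND[max(0, a+b−1)] → w = 0.12
R3 (z=30.0): heavy=0.38, ¬filthy=1−0.09=0.91; AND[max(0, a+b−1)] → w = 0.29
R4 (z=1.7): ¬clean=1−0.83=0.17, ¬light=1−0.77=0.23; AND[max(0, a+b−1)] → w = 0.00
Weighted average = (0.00·28.0 + 0.12·8.0 + 0.29·30.0 + 0.00·1.7) / (0.00 + 0.12 + 0.29 + 0.00)
  = 9.6600 / 0.4100 = 23.56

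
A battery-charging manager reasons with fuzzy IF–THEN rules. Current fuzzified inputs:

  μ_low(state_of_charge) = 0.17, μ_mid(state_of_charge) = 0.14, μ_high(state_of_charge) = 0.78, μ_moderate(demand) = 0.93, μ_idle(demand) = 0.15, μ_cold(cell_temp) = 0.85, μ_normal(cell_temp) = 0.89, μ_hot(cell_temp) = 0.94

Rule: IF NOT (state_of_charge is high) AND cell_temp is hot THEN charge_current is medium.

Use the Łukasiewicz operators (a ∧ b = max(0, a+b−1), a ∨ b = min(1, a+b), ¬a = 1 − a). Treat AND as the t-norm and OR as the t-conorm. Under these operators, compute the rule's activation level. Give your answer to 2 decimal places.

0.16

firing strength: ¬high=1−0.78=0.22, hot=0.94; AND[max(0, a+b−1)] → w = 0.16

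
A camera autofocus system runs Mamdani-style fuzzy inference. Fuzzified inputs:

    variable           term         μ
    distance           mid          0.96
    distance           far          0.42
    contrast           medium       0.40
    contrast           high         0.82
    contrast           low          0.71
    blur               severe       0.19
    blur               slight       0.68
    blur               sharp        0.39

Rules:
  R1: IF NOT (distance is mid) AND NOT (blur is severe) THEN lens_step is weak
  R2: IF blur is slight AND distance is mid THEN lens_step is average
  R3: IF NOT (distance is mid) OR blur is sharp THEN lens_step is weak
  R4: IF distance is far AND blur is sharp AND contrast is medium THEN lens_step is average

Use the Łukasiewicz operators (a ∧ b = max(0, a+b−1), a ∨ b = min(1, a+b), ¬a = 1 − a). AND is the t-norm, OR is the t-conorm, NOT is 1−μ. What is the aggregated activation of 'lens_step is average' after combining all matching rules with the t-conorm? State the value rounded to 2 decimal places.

R1: ¬mid=1−0.96=0.04, ¬severe=1−0.19=0.81; AND[max(0, a+b−1)] → w = 0.00
R2: slight=0.68, mid=0.96; AND[max(0, a+b−1)] → w = 0.64
R3: ¬mid=1−0.96=0.04, sharp=0.39; OR[min(1, a+b)] → w = 0.43
R4: far=0.42, sharp=0.39, medium=0.40; AND[max(0, a+b−1)] → w = 0.00
Rules with consequent 'average': {R2, R4} → strengths 0.64, 0.00
Aggregate via t-conorm [min(1, a+b)]: 0.64

0.64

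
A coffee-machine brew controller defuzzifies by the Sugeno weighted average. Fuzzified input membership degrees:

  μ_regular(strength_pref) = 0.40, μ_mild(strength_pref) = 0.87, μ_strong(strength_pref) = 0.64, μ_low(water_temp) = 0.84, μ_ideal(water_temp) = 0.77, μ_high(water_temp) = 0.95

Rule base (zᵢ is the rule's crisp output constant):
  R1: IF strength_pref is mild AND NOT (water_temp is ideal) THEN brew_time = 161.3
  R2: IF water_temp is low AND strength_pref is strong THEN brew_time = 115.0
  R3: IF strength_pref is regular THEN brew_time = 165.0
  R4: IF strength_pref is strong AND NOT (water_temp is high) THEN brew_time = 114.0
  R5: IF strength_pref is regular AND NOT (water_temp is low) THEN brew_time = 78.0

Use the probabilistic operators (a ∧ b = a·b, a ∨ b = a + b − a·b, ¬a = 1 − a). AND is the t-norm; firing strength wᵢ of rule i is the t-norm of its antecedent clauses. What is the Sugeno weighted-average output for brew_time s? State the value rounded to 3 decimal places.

R1 (z=161.3): mild=0.87, ¬ideal=1−0.77=0.23; AND[a·b] → w = 0.2001
R2 (z=115.0): low=0.84, strong=0.64; AND[a·b] → w = 0.5376
R3 (z=165.0): regular=0.40 → w = 0.4000
R4 (z=114.0): strong=0.64, ¬high=1−0.95=0.05; AND[a·b] → w = 0.0320
R5 (z=78.0): regular=0.40, ¬low=1−0.84=0.16; AND[a·b] → w = 0.0640
Weighted average = (0.2001·161.3 + 0.5376·115.0 + 0.4000·165.0 + 0.0320·114.0 + 0.0640·78.0) / (0.2001 + 0.5376 + 0.4000 + 0.0320 + 0.0640)
  = 168.7401 / 1.2337 = 136.776

136.776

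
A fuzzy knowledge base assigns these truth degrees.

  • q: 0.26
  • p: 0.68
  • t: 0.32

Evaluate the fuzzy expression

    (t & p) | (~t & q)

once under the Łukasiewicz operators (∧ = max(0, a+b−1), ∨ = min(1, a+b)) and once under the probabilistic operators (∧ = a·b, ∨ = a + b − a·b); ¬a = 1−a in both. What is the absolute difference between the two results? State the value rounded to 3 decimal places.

0.356

Under Łukasiewicz:
  t & p = max(0, a+b−1) on (0.32, 0.68) = 0.00
  ~t = 1 − 0.32 = 0.68
  ~t & q = max(0, a+b−1) on (0.68, 0.26) = 0.00
  (t & p) | (~t & q) = min(1, a+b) on (0.00, 0.00) = 0.00
  → value = 0.0000
Under probabilistic:
  t & p = a·b on (0.3200, 0.6800) = 0.2176
  ~t = 1 − 0.3200 = 0.6800
  ~t & q = a·b on (0.6800, 0.2600) = 0.1768
  (t & p) | (~t & q) = a + b − a·b on (0.2176, 0.1768) = 0.3559
  → value = 0.3559
|0.0000 − 0.3559| = 0.356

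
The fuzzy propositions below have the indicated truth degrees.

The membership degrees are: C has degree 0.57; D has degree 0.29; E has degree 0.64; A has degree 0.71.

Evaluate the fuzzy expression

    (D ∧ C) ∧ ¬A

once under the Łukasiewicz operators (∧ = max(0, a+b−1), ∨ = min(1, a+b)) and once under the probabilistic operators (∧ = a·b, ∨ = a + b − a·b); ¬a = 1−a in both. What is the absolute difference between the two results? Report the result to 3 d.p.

0.048

Under Łukasiewicz:
  D ∧ C = max(0, a+b−1) on (0.29, 0.57) = 0.00
  ¬A = 1 − 0.71 = 0.29
  (D ∧ C) ∧ ¬A = max(0, a+b−1) on (0.00, 0.29) = 0.00
  → value = 0.0000
Under probabilistic:
  D ∧ C = a·b on (0.2900, 0.5700) = 0.1653
  ¬A = 1 − 0.7100 = 0.2900
  (D ∧ C) ∧ ¬A = a·b on (0.1653, 0.2900) = 0.0479
  → value = 0.0479
|0.0000 − 0.0479| = 0.048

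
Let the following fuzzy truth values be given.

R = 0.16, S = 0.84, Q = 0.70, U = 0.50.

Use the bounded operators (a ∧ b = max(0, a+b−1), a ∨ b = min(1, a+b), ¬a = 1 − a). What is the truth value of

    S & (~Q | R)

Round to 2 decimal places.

0.30

~Q = 1 − 0.70 = 0.30
~Q | R = min(1, a+b) on (0.30, 0.16) = 0.46
S & (~Q | R) = max(0, a+b−1) on (0.84, 0.46) = 0.30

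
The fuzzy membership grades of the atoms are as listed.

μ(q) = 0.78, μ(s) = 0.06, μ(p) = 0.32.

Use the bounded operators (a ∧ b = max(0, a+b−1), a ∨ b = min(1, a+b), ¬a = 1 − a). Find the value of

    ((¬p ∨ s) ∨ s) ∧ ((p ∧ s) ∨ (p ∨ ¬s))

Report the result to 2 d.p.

0.80

¬p = 1 − 0.32 = 0.68
¬p ∨ s = min(1, a+b) on (0.68, 0.06) = 0.74
(¬p ∨ s) ∨ s = min(1, a+b) on (0.74, 0.06) = 0.80
p ∧ s = max(0, a+b−1) on (0.32, 0.06) = 0.00
¬s = 1 − 0.06 = 0.94
p ∨ ¬s = min(1, a+b) on (0.32, 0.94) = 1.00
(p ∧ s) ∨ (p ∨ ¬s) = min(1, a+b) on (0.00, 1.00) = 1.00
((¬p ∨ s) ∨ s) ∧ ((p ∧ s) ∨ (p ∨ ¬s)) = max(0, a+b−1) on (0.80, 1.00) = 0.80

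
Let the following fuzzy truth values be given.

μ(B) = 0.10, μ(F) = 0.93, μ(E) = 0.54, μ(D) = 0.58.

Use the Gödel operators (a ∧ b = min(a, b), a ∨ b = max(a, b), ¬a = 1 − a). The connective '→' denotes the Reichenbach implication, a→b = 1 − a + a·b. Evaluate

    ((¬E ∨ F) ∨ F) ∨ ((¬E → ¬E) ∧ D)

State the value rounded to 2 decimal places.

¬E = 1 − 0.54 = 0.46
¬E ∨ F = max(a, b) on (0.46, 0.93) = 0.93
(¬E ∨ F) ∨ F = max(a, b) on (0.93, 0.93) = 0.93
¬E = 1 − 0.54 = 0.46
¬E = 1 − 0.54 = 0.46
¬E → ¬E  [Reichenbach: 1 − a + a·b] with a=0.46, b=0.46 → 0.75
(¬E → ¬E) ∧ D = min(a, b) on (0.75, 0.58) = 0.58
((¬E ∨ F) ∨ F) ∨ ((¬E → ¬E) ∧ D) = max(a, b) on (0.93, 0.58) = 0.93

0.93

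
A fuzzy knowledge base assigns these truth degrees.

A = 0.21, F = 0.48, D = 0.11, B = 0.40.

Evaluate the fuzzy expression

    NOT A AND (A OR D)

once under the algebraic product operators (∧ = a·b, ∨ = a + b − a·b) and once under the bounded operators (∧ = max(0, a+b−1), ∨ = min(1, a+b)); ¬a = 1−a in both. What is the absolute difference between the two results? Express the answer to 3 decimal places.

0.125

Under algebraic product:
  NOT A = 1 − 0.2100 = 0.7900
  A OR D = a + b − a·b on (0.2100, 0.1100) = 0.2969
  NOT A AND (A OR D) = a·b on (0.7900, 0.2969) = 0.2346
  → value = 0.2346
Under bounded:
  NOT A = 1 − 0.21 = 0.79
  A OR D = min(1, a+b) on (0.21, 0.11) = 0.32
  NOT A AND (A OR D) = max(0, a+b−1) on (0.79, 0.32) = 0.11
  → value = 0.1100
|0.2346 − 0.1100| = 0.125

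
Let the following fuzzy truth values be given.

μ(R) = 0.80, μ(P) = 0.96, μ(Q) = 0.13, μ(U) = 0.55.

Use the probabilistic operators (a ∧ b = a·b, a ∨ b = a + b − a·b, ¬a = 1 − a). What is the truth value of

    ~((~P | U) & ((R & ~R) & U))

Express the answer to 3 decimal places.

0.950

~P = 1 − 0.9600 = 0.0400
~P | U = a + b − a·b on (0.0400, 0.5500) = 0.5680
~R = 1 − 0.8000 = 0.2000
R & ~R = a·b on (0.8000, 0.2000) = 0.1600
(R & ~R) & U = a·b on (0.1600, 0.5500) = 0.0880
(~P | U) & ((R & ~R) & U) = a·b on (0.5680, 0.0880) = 0.0500
~((~P | U) & ((R & ~R) & U)) = 1 − 0.0500 = 0.9500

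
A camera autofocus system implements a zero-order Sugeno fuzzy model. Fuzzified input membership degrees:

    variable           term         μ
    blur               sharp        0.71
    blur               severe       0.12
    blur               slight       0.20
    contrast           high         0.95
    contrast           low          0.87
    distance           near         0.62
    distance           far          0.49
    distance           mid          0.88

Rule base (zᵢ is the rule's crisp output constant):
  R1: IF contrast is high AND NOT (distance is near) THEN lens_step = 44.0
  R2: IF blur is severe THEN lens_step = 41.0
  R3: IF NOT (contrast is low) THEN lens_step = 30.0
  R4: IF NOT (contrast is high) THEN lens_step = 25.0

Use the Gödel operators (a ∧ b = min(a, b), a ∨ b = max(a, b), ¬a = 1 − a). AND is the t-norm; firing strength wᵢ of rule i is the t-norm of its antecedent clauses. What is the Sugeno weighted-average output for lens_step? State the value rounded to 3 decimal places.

R1 (z=44.0): high=0.95, ¬near=1−0.62=0.38; AND[min(a, b)] → w = 0.38
R2 (z=41.0): severe=0.12 → w = 0.12
R3 (z=30.0): ¬low=1−0.87=0.13 → w = 0.13
R4 (z=25.0): ¬high=1−0.95=0.05 → w = 0.05
Weighted average = (0.38·44.0 + 0.12·41.0 + 0.13·30.0 + 0.05·25.0) / (0.38 + 0.12 + 0.13 + 0.05)
  = 26.7900 / 0.6800 = 39.397

39.397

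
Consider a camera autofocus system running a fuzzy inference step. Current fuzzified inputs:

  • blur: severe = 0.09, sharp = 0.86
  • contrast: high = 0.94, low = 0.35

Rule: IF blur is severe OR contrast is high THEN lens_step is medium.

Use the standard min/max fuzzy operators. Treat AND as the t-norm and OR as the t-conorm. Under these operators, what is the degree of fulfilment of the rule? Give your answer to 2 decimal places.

firing strength: severe=0.09, high=0.94; OR[max(a, b)] → w = 0.94

0.94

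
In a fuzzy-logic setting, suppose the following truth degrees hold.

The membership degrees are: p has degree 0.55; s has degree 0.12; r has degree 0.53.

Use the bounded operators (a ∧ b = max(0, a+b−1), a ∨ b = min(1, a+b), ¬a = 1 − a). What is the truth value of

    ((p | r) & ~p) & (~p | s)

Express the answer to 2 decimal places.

p | r = min(1, a+b) on (0.55, 0.53) = 1.00
~p = 1 − 0.55 = 0.45
(p | r) & ~p = max(0, a+b−1) on (1.00, 0.45) = 0.45
~p = 1 − 0.55 = 0.45
~p | s = min(1, a+b) on (0.45, 0.12) = 0.57
((p | r) & ~p) & (~p | s) = max(0, a+b−1) on (0.45, 0.57) = 0.02

0.02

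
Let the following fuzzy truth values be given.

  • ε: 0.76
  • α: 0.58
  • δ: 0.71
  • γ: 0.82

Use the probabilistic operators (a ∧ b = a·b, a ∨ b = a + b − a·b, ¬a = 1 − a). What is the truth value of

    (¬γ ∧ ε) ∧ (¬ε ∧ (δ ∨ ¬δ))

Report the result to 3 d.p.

0.026

¬γ = 1 − 0.8200 = 0.1800
¬γ ∧ ε = a·b on (0.1800, 0.7600) = 0.1368
¬ε = 1 − 0.7600 = 0.2400
¬δ = 1 − 0.7100 = 0.2900
δ ∨ ¬δ = a + b − a·b on (0.7100, 0.2900) = 0.7941
¬ε ∧ (δ ∨ ¬δ) = a·b on (0.2400, 0.7941) = 0.1906
(¬γ ∧ ε) ∧ (¬ε ∧ (δ ∨ ¬δ)) = a·b on (0.1368, 0.1906) = 0.0261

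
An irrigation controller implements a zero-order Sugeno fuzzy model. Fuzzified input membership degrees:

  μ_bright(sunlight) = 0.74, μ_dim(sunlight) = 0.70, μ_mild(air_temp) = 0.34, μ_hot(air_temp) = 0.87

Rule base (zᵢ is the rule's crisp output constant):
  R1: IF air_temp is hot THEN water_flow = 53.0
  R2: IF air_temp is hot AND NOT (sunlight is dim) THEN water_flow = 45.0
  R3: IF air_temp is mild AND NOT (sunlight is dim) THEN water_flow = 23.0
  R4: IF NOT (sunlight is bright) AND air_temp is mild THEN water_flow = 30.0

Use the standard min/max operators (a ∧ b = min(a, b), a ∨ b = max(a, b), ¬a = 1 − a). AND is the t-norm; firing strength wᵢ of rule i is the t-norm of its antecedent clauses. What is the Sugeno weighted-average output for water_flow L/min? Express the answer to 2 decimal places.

42.95

R1 (z=53.0): hot=0.87 → w = 0.87
R2 (z=45.0): hot=0.87, ¬dim=1−0.70=0.30; AND[min(a, b)] → w = 0.30
R3 (z=23.0): mild=0.34, ¬dim=1−0.70=0.30; AND[min(a, b)] → w = 0.30
R4 (z=30.0): ¬bright=1−0.74=0.26, mild=0.34; AND[min(a, b)] → w = 0.26
Weighted average = (0.87·53.0 + 0.30·45.0 + 0.30·23.0 + 0.26·30.0) / (0.87 + 0.30 + 0.30 + 0.26)
  = 74.3100 / 1.7300 = 42.95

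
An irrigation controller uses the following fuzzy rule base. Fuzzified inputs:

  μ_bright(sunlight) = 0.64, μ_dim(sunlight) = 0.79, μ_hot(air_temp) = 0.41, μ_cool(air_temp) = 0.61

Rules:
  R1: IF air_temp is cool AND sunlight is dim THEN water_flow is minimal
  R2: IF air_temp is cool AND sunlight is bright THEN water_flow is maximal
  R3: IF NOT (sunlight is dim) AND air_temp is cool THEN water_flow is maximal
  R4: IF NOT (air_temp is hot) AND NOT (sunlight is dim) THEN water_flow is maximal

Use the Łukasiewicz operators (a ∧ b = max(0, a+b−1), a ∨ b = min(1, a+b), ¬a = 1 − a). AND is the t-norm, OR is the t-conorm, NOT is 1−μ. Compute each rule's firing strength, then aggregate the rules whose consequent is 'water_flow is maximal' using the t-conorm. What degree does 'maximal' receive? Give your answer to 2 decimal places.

R1: cool=0.61, dim=0.79; AND[max(0, a+b−1)] → w = 0.40
R2: cool=0.61, bright=0.64; AND[max(0, a+b−1)] → w = 0.25
R3: ¬dim=1−0.79=0.21, cool=0.61; AND[max(0, a+b−1)] → w = 0.00
R4: ¬hot=1−0.41=0.59, ¬dim=1−0.79=0.21; AND[max(0, a+b−1)] → w = 0.00
Rules with consequent 'maximal': {R2, R3, R4} → strengths 0.25, 0.00, 0.00
Aggregate via t-conorm [min(1, a+b)]: 0.25

0.25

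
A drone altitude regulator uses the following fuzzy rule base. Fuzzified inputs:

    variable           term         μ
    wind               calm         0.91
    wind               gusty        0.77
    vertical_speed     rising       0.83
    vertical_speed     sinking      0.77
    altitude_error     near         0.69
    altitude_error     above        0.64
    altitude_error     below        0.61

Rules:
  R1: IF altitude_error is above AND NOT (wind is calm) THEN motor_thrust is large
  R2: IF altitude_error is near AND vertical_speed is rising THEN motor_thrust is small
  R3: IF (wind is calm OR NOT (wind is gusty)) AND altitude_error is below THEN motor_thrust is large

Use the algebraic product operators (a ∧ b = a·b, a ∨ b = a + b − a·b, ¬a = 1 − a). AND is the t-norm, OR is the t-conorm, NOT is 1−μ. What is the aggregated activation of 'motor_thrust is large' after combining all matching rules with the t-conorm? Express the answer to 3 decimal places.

R1: above=0.64, ¬calm=1−0.91=0.09; AND[a·b] → w = 0.0576
R2: near=0.69, rising=0.83; AND[a·b] → w = 0.5727
R3: (calm=0.91 OR ¬gusty=1−0.77=0.23) = 0.9307; AND[a·b] with below=0.61 → w = 0.5677
Rules with consequent 'large': {R1, R3} → strengths 0.0576, 0.5677
Aggregate via t-conorm [a + b − a·b]: 0.5926

0.593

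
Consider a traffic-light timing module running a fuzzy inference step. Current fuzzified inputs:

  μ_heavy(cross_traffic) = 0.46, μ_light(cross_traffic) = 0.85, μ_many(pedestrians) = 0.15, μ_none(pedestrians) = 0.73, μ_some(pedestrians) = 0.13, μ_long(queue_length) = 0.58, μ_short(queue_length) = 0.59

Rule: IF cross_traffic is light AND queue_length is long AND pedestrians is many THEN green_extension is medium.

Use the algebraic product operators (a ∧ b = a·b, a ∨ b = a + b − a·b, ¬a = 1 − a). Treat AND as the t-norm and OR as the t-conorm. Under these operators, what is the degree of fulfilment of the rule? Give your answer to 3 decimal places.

0.074

firing strength: light=0.85, long=0.58, many=0.15; AND[a·b] → w = 0.0739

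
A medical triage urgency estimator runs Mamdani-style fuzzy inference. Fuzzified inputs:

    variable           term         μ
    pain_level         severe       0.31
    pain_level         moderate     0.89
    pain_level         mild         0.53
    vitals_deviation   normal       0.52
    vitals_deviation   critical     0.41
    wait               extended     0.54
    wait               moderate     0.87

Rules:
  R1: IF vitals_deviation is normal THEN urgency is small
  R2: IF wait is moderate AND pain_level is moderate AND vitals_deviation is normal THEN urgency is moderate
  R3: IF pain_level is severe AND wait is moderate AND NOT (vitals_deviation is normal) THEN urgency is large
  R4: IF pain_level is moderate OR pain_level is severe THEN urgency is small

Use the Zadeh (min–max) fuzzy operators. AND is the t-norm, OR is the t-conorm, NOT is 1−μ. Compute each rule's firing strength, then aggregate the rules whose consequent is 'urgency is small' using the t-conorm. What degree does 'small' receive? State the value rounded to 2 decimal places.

R1: normal=0.52 → w = 0.52
R2: moderate=0.87, moderate=0.89, normal=0.52; AND[min(a, b)] → w = 0.52
R3: severe=0.31, moderate=0.87, ¬normal=1−0.52=0.48; AND[min(a, b)] → w = 0.31
R4: moderate=0.89, severe=0.31; OR[max(a, b)] → w = 0.89
Rules with consequent 'small': {R1, R4} → strengths 0.52, 0.89
Aggregate via t-conorm [max(a, b)]: 0.89

0.89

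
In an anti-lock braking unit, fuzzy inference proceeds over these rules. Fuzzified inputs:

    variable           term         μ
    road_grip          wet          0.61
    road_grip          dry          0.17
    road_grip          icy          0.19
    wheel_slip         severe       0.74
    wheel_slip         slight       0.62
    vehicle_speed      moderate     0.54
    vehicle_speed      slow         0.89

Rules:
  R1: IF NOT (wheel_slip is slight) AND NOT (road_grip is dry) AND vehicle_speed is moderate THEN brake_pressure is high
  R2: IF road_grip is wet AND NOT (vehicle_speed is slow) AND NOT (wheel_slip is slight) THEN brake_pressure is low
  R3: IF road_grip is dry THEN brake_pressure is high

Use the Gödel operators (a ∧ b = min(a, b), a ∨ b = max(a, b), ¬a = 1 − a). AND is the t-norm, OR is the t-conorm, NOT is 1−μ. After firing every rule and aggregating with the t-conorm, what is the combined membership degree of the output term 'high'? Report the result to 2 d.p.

R1: ¬slight=1−0.62=0.38, ¬dry=1−0.17=0.83, moderate=0.54; AND[min(a, b)] → w = 0.38
R2: wet=0.61, ¬slow=1−0.89=0.11, ¬slight=1−0.62=0.38; AND[min(a, b)] → w = 0.11
R3: dry=0.17 → w = 0.17
Rules with consequent 'high': {R1, R3} → strengths 0.38, 0.17
Aggregate via t-conorm [max(a, b)]: 0.38

0.38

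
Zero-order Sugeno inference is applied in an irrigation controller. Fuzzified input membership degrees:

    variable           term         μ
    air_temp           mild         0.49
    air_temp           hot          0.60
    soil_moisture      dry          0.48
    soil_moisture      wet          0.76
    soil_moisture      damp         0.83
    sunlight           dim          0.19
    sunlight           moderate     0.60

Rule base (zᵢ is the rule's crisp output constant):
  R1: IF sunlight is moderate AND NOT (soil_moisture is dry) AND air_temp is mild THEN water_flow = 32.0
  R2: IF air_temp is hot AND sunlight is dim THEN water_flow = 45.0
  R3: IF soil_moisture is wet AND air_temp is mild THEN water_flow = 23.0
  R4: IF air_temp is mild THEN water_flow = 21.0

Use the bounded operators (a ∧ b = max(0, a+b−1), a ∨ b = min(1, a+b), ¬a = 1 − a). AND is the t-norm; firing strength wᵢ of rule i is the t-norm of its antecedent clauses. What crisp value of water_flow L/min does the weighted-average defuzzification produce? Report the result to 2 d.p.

R1 (z=32.0): moderate=0.60, ¬dry=1−0.48=0.52, mild=0.49; AND[max(0, a+b−1)] → w = 0.00
R2 (z=45.0): hot=0.60, dim=0.19; AND[max(0, a+b−1)] → w = 0.00
R3 (z=23.0): wet=0.76, mild=0.49; AND[max(0, a+b−1)] → w = 0.25
R4 (z=21.0): mild=0.49 → w = 0.49
Weighted average = (0.00·32.0 + 0.00·45.0 + 0.25·23.0 + 0.49·21.0) / (0.00 + 0.00 + 0.25 + 0.49)
  = 16.0400 / 0.7400 = 21.68

21.68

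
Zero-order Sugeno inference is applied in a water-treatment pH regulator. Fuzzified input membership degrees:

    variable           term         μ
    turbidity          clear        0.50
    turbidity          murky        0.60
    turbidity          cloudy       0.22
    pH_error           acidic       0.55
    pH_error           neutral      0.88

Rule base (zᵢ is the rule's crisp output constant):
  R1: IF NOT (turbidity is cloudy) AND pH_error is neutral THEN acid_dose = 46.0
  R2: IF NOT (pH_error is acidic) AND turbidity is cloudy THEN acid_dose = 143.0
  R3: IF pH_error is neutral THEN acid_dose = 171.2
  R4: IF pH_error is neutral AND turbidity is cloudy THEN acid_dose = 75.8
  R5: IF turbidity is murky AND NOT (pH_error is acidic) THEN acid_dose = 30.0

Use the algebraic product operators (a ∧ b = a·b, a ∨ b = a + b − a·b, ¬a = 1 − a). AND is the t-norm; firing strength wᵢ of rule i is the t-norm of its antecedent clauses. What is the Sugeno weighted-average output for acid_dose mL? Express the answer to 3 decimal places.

R1 (z=46.0): ¬cloudy=1−0.22=0.78, neutral=0.88; AND[a·b] → w = 0.6864
R2 (z=143.0): ¬acidic=1−0.55=0.45, cloudy=0.22; AND[a·b] → w = 0.0990
R3 (z=171.2): neutral=0.88 → w = 0.8800
R4 (z=75.8): neutral=0.88, cloudy=0.22; AND[a·b] → w = 0.1936
R5 (z=30.0): murky=0.60, ¬acidic=1−0.55=0.45; AND[a·b] → w = 0.2700
Weighted average = (0.6864·46.0 + 0.0990·143.0 + 0.8800·171.2 + 0.1936·75.8 + 0.2700·30.0) / (0.6864 + 0.0990 + 0.8800 + 0.1936 + 0.2700)
  = 219.1623 / 2.1290 = 102.941

102.941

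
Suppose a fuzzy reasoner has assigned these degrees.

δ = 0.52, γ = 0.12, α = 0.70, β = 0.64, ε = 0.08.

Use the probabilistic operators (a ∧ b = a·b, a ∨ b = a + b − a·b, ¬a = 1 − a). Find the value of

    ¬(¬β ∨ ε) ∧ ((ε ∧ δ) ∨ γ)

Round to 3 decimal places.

¬β = 1 − 0.6400 = 0.3600
¬β ∨ ε = a + b − a·b on (0.3600, 0.0800) = 0.4112
¬(¬β ∨ ε) = 1 − 0.4112 = 0.5888
ε ∧ δ = a·b on (0.0800, 0.5200) = 0.0416
(ε ∧ δ) ∨ γ = a + b − a·b on (0.0416, 0.1200) = 0.1566
¬(¬β ∨ ε) ∧ ((ε ∧ δ) ∨ γ) = a·b on (0.5888, 0.1566) = 0.0922

0.092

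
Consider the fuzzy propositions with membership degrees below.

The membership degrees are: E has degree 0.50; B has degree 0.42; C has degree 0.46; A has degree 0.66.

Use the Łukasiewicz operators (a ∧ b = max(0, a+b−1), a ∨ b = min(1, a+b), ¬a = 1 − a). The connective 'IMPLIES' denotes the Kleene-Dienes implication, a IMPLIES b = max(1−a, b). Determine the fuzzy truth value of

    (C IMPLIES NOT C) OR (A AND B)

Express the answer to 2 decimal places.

NOT C = 1 − 0.46 = 0.54
C IMPLIES NOT C  [Kleene-Dienes: max(1−a, b)] with a=0.46, b=0.54 → 0.54
A AND B = max(0, a+b−1) on (0.66, 0.42) = 0.08
(C IMPLIES NOT C) OR (A AND B) = min(1, a+b) on (0.54, 0.08) = 0.62

0.62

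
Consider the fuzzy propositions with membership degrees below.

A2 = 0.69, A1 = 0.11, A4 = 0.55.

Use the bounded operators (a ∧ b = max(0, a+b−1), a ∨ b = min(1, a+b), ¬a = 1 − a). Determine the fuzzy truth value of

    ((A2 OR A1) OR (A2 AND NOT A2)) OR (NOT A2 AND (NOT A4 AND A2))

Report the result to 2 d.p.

A2 OR A1 = min(1, a+b) on (0.69, 0.11) = 0.80
NOT A2 = 1 − 0.69 = 0.31
A2 AND NOT A2 = max(0, a+b−1) on (0.69, 0.31) = 0.00
(A2 OR A1) OR (A2 AND NOT A2) = min(1, a+b) on (0.80, 0.00) = 0.80
NOT A2 = 1 − 0.69 = 0.31
NOT A4 = 1 − 0.55 = 0.45
NOT A4 AND A2 = max(0, a+b−1) on (0.45, 0.69) = 0.14
NOT A2 AND (NOT A4 AND A2) = max(0, a+b−1) on (0.31, 0.14) = 0.00
((A2 OR A1) OR (A2 AND NOT A2)) OR (NOT A2 AND (NOT A4 AND A2)) = min(1, a+b) on (0.80, 0.00) = 0.80

0.80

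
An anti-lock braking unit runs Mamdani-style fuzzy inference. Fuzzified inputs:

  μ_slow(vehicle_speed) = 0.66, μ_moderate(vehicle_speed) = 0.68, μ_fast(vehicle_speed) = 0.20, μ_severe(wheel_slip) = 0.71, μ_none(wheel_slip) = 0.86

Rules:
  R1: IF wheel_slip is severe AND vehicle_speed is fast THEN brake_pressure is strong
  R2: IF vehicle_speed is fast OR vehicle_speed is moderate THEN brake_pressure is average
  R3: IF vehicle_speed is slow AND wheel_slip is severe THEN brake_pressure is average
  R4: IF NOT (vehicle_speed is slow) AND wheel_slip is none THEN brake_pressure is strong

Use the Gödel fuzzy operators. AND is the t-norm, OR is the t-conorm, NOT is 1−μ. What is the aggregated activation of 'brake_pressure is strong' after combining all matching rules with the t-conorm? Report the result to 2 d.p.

R1: severe=0.71, fast=0.20; AND[min(a, b)] → w = 0.20
R2: fast=0.20, moderate=0.68; OR[max(a, b)] → w = 0.68
R3: slow=0.66, severe=0.71; AND[min(a, b)] → w = 0.66
R4: ¬slow=1−0.66=0.34, none=0.86; AND[min(a, b)] → w = 0.34
Rules with consequent 'strong': {R1, R4} → strengths 0.20, 0.34
Aggregate via t-conorm [max(a, b)]: 0.34

0.34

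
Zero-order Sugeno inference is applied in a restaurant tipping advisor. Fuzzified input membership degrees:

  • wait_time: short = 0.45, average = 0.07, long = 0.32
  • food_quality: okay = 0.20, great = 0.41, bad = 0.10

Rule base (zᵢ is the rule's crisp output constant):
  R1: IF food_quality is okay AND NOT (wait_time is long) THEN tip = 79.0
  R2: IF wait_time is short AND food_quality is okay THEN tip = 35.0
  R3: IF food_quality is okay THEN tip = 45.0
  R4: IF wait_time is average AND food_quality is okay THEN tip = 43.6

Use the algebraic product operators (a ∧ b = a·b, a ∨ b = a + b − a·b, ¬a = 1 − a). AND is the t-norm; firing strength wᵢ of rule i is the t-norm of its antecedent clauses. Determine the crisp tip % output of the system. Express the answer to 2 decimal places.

R1 (z=79.0): okay=0.20, ¬long=1−0.32=0.68; AND[a·b] → w = 0.1360
R2 (z=35.0): short=0.45, okay=0.20; AND[a·b] → w = 0.0900
R3 (z=45.0): okay=0.20 → w = 0.2000
R4 (z=43.6): average=0.07, okay=0.20; AND[a·b] → w = 0.0140
Weighted average = (0.1360·79.0 + 0.0900·35.0 + 0.2000·45.0 + 0.0140·43.6) / (0.1360 + 0.0900 + 0.2000 + 0.0140)
  = 23.5044 / 0.4400 = 53.42

53.42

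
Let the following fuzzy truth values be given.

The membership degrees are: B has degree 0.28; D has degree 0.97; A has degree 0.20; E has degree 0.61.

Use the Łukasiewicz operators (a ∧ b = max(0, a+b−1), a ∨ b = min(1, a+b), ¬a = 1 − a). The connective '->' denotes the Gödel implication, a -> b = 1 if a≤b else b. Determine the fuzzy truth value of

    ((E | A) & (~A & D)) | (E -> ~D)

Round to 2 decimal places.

E | A = min(1, a+b) on (0.61, 0.20) = 0.81
~A = 1 − 0.20 = 0.80
~A & D = max(0, a+b−1) on (0.80, 0.97) = 0.77
(E | A) & (~A & D) = max(0, a+b−1) on (0.81, 0.77) = 0.58
~D = 1 − 0.97 = 0.03
E -> ~D  [Gödel: 1 if a≤b else b] with a=0.61, b=0.03 → 0.03
((E | A) & (~A & D)) | (E -> ~D) = min(1, a+b) on (0.58, 0.03) = 0.61

0.61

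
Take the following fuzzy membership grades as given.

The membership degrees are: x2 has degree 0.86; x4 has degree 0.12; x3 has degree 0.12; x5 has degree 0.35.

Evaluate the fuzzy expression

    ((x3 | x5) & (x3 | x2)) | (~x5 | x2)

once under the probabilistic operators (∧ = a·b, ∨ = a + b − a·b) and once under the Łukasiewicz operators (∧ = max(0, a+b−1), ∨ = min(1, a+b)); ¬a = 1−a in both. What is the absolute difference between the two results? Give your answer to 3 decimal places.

0.031

Under probabilistic:
  x3 | x5 = a + b − a·b on (0.1200, 0.3500) = 0.4280
  x3 | x2 = a + b − a·b on (0.1200, 0.8600) = 0.8768
  (x3 | x5) & (x3 | x2) = a·b on (0.4280, 0.8768) = 0.3753
  ~x5 = 1 − 0.3500 = 0.6500
  ~x5 | x2 = a + b − a·b on (0.6500, 0.8600) = 0.9510
  ((x3 | x5) & (x3 | x2)) | (~x5 | x2) = a + b − a·b on (0.3753, 0.9510) = 0.9694
  → value = 0.9694
Under Łukasiewicz:
  x3 | x5 = min(1, a+b) on (0.12, 0.35) = 0.47
  x3 | x2 = min(1, a+b) on (0.12, 0.86) = 0.98
  (x3 | x5) & (x3 | x2) = max(0, a+b−1) on (0.47, 0.98) = 0.45
  ~x5 = 1 − 0.35 = 0.65
  ~x5 | x2 = min(1, a+b) on (0.65, 0.86) = 1.00
  ((x3 | x5) & (x3 | x2)) | (~x5 | x2) = min(1, a+b) on (0.45, 1.00) = 1.00
  → value = 1.0000
|0.9694 − 1.0000| = 0.031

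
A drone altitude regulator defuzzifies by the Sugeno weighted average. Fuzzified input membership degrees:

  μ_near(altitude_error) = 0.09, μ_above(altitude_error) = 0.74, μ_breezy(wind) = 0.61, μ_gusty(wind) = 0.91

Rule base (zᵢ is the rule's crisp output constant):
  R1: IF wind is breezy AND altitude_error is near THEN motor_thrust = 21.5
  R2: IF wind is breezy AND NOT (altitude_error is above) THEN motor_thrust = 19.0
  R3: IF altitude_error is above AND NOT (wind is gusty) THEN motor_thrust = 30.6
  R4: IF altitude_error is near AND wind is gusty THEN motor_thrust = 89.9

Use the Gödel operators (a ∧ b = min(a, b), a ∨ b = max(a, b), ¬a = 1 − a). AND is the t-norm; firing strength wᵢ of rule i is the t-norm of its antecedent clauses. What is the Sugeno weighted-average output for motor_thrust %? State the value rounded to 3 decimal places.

33.434

R1 (z=21.5): breezy=0.61, near=0.09; AND[min(a, b)] → w = 0.09
R2 (z=19.0): breezy=0.61, ¬above=1−0.74=0.26; AND[min(a, b)] → w = 0.26
R3 (z=30.6): above=0.74, ¬gusty=1−0.91=0.09; AND[min(a, b)] → w = 0.09
R4 (z=89.9): near=0.09, gusty=0.91; AND[min(a, b)] → w = 0.09
Weighted average = (0.09·21.5 + 0.26·19.0 + 0.09·30.6 + 0.09·89.9) / (0.09 + 0.26 + 0.09 + 0.09)
  = 17.7200 / 0.5300 = 33.434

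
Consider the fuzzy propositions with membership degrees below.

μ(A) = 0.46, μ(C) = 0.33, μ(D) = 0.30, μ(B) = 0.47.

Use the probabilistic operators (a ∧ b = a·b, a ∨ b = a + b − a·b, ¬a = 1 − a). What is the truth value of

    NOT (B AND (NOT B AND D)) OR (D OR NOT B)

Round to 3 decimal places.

0.975

NOT B = 1 − 0.4700 = 0.5300
NOT B AND D = a·b on (0.5300, 0.3000) = 0.1590
B AND (NOT B AND D) = a·b on (0.4700, 0.1590) = 0.0747
NOT (B AND (NOT B AND D)) = 1 − 0.0747 = 0.9253
NOT B = 1 − 0.4700 = 0.5300
D OR NOT B = a + b − a·b on (0.3000, 0.5300) = 0.6710
NOT (B AND (NOT B AND D)) OR (D OR NOT B) = a + b − a·b on (0.9253, 0.6710) = 0.9754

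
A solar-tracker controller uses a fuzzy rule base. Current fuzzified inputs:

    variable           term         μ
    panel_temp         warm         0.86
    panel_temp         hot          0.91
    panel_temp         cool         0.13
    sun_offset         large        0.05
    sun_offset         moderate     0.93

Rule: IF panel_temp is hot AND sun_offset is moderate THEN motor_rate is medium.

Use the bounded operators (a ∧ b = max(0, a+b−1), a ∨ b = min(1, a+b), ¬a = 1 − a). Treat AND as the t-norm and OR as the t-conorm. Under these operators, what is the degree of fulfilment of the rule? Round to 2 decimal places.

0.84

firing strength: hot=0.91, moderate=0.93; AND[max(0, a+b−1)] → w = 0.84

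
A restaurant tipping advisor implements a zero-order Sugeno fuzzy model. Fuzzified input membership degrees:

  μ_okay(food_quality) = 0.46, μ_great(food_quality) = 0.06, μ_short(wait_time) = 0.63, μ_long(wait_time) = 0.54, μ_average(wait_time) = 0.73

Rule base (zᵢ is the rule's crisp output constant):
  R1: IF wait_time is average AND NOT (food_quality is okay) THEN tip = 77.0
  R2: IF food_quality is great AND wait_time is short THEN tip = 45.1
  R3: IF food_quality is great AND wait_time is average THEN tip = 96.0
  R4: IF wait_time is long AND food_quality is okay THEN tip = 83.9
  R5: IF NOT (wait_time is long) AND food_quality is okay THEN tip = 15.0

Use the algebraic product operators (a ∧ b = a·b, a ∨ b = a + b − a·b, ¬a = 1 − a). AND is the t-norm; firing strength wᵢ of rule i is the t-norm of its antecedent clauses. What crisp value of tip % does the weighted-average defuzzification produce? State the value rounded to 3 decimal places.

64.413

R1 (z=77.0): average=0.73, ¬okay=1−0.46=0.54; AND[a·b] → w = 0.3942
R2 (z=45.1): great=0.06, short=0.63; AND[a·b] → w = 0.0378
R3 (z=96.0): great=0.06, average=0.73; AND[a·b] → w = 0.0438
R4 (z=83.9): long=0.54, okay=0.46; AND[a·b] → w = 0.2484
R5 (z=15.0): ¬long=1−0.54=0.46, okay=0.46; AND[a·b] → w = 0.2116
Weighted average = (0.3942·77.0 + 0.0378·45.1 + 0.0438·96.0 + 0.2484·83.9 + 0.2116·15.0) / (0.3942 + 0.0378 + 0.0438 + 0.2484 + 0.2116)
  = 60.2777 / 0.9358 = 64.413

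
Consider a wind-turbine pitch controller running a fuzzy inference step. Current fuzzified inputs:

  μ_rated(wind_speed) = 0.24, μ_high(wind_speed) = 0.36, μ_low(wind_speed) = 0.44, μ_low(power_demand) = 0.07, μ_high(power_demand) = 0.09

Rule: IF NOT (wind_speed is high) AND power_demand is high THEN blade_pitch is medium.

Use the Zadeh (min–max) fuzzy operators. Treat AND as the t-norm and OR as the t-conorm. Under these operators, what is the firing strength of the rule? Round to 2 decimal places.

firing strength: ¬high=1−0.36=0.64, high=0.09; AND[min(a, b)] → w = 0.09

0.09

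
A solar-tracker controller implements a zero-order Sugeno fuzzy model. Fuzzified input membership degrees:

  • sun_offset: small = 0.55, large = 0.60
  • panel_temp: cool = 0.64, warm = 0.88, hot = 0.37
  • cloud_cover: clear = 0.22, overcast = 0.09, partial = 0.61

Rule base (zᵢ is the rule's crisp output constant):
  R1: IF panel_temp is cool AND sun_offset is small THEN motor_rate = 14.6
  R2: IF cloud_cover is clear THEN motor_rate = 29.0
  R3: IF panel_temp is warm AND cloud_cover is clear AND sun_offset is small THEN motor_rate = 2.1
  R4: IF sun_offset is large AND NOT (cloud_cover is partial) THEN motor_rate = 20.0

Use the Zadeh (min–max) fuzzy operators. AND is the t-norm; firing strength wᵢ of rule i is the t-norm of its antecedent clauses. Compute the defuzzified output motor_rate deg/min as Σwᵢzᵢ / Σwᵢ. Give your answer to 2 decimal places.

16.43

R1 (z=14.6): cool=0.64, small=0.55; AND[min(a, b)] → w = 0.55
R2 (z=29.0): clear=0.22 → w = 0.22
R3 (z=2.1): warm=0.88, clear=0.22, small=0.55; AND[min(a, b)] → w = 0.22
R4 (z=20.0): large=0.60, ¬partial=1−0.61=0.39; AND[min(a, b)] → w = 0.39
Weighted average = (0.55·14.6 + 0.22·29.0 + 0.22·2.1 + 0.39·20.0) / (0.55 + 0.22 + 0.22 + 0.39)
  = 22.6720 / 1.3800 = 16.43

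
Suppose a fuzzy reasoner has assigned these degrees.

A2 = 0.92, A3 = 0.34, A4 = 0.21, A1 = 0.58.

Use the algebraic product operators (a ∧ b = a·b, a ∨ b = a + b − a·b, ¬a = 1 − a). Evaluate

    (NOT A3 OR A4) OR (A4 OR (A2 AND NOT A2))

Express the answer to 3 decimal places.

0.803

NOT A3 = 1 − 0.3400 = 0.6600
NOT A3 OR A4 = a + b − a·b on (0.6600, 0.2100) = 0.7314
NOT A2 = 1 − 0.9200 = 0.0800
A2 AND NOT A2 = a·b on (0.9200, 0.0800) = 0.0736
A4 OR (A2 AND NOT A2) = a + b − a·b on (0.2100, 0.0736) = 0.2681
(NOT A3 OR A4) OR (A4 OR (A2 AND NOT A2)) = a + b − a·b on (0.7314, 0.2681) = 0.8034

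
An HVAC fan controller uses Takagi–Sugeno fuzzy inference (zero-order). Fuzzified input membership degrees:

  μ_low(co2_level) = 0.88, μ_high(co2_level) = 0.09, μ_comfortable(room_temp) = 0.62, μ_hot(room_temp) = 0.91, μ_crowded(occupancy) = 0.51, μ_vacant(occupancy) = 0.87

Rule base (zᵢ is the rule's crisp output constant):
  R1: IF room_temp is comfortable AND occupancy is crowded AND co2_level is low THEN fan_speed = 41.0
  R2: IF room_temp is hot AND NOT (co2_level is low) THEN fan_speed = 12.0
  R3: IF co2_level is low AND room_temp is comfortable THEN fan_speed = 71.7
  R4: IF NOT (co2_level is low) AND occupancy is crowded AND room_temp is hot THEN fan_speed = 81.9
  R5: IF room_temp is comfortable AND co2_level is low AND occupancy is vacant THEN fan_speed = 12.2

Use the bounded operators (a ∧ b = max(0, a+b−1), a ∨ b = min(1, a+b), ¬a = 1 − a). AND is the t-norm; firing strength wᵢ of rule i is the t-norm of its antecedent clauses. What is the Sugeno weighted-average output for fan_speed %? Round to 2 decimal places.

R1 (z=41.0): comfortable=0.62, crowded=0.51, low=0.88; AND[max(0, a+b−1)] → w = 0.01
R2 (z=12.0): hot=0.91, ¬low=1−0.88=0.12; AND[max(0, a+b−1)] → w = 0.03
R3 (z=71.7): low=0.88, comfortable=0.62; AND[max(0, a+b−1)] → w = 0.50
R4 (z=81.9): ¬low=1−0.88=0.12, crowded=0.51, hot=0.91; AND[max(0, a+b−1)] → w = 0.00
R5 (z=12.2): comfortable=0.62, low=0.88, vacant=0.87; AND[max(0, a+b−1)] → w = 0.37
Weighted average = (0.01·41.0 + 0.03·12.0 + 0.50·71.7 + 0.00·81.9 + 0.37·12.2) / (0.01 + 0.03 + 0.50 + 0.00 + 0.37)
  = 41.1340 / 0.9100 = 45.20

45.20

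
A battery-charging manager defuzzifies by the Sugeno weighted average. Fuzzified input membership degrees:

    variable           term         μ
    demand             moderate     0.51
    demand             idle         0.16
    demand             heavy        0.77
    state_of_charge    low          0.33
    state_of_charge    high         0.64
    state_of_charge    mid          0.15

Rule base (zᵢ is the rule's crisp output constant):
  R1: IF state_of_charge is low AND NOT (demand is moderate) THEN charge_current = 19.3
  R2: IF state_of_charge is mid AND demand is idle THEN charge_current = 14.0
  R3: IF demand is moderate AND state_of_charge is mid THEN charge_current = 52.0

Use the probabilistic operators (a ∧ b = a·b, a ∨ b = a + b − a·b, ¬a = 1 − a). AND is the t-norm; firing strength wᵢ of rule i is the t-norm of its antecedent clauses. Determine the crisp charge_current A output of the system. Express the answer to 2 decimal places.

R1 (z=19.3): low=0.33, ¬moderate=1−0.51=0.49; AND[a·b] → w = 0.1617
R2 (z=14.0): mid=0.15, idle=0.16; AND[a·b] → w = 0.0240
R3 (z=52.0): moderate=0.51, mid=0.15; AND[a·b] → w = 0.0765
Weighted average = (0.1617·19.3 + 0.0240·14.0 + 0.0765·52.0) / (0.1617 + 0.0240 + 0.0765)
  = 7.4348 / 0.2622 = 28.36

28.36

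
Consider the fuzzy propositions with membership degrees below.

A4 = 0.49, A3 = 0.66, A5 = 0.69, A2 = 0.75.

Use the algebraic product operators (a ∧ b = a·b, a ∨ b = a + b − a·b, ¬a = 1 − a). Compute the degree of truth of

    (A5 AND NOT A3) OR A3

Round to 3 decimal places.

0.740

NOT A3 = 1 − 0.6600 = 0.3400
A5 AND NOT A3 = a·b on (0.6900, 0.3400) = 0.2346
(A5 AND NOT A3) OR A3 = a + b − a·b on (0.2346, 0.6600) = 0.7398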